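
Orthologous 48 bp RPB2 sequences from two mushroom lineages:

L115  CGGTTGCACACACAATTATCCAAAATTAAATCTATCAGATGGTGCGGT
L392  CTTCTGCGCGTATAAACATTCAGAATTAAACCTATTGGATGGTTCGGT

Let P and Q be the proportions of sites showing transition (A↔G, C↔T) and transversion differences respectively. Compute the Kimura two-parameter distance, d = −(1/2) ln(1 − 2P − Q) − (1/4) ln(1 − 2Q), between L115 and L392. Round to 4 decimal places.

Mismatches occur at site 2 (G↔T, transversion), site 3 (G↔T, transversion), site 4 (T↔C, transition), site 8 (A↔G, transition), site 10 (A↔G, transition), site 11 (C↔T, transition), site 13 (C↔T, transition), site 16 (T↔A, transversion), site 17 (T↔C, transition), site 20 (C↔T, transition), site 23 (A↔G, transition), site 31 (T↔C, transition), site 36 (C↔T, transition), site 37 (A↔G, transition), site 44 (G↔T, transversion).
Of the 15 differences, 11 transitions and 4 transversions over 48 sites: P = 11/48 = 0.229167, Q = 4/48 = 0.083333.
d = −0.5·ln(0.458333) − 0.25·ln(0.833334) = −0.5·(-0.780159) − 0.25·(-0.182321) = 0.4357.

0.4357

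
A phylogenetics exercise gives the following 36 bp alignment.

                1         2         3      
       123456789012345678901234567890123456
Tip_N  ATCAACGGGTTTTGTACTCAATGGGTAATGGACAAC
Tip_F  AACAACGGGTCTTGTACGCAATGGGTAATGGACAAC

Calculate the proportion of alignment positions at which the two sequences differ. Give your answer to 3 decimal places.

0.083

Differing sites — 2:T/A; 11:T/C; 18:T/G.
There are 3 differences over 36 sites, so p = 3/36 = 0.083.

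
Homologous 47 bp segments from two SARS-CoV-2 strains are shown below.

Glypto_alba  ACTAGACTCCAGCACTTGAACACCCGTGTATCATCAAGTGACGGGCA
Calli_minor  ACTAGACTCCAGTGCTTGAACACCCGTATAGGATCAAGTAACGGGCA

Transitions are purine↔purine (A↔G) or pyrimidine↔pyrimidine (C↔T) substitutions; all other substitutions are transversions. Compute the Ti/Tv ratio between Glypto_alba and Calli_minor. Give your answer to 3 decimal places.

Mismatches occur at site 13 (C↔T, transition), site 14 (A↔G, transition), site 28 (G↔A, transition), site 31 (T↔G, transversion), site 32 (C↔G, transversion), site 40 (G↔A, transition).
Of the 6 differences, 4 transitions and 2 transversions, so Ti/Tv = 4/2 = 2.000.

2.000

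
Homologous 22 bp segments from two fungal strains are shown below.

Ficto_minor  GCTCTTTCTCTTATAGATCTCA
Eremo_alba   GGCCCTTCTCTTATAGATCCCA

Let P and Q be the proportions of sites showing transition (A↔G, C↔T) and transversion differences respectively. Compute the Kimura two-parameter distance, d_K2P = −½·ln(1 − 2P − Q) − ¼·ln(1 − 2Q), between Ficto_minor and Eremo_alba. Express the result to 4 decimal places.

0.2153

Differing sites — 2:C/G (Tv); 3:T/C (Ti); 5:T/C (Ti); 20:T/C (Ti).
Of the 4 differences, 3 transitions and 1 transversion over 22 sites: P = 3/22 = 0.136364, Q = 1/22 = 0.045455.
d = −0.5·ln(0.681817) − 0.25·ln(0.909090) = −0.5·(-0.382994) − 0.25·(-0.095311) = 0.2153.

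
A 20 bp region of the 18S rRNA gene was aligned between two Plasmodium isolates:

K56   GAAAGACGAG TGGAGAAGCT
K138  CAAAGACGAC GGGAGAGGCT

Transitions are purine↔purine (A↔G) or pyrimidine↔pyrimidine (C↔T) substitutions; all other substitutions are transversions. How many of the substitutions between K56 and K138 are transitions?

Differing sites — 1:G/C (Tv); 10:G/C (Tv); 11:T/G (Tv); 17:A/G (Ti).
Of the 4 differences, 1 transition and 3 transversions, so the answer is 1.

1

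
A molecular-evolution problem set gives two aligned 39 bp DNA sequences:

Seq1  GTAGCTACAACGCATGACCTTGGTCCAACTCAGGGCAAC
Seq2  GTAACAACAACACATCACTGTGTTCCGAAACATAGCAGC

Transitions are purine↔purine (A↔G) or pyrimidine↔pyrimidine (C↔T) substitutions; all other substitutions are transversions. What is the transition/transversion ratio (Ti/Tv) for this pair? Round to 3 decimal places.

The sequences differ at positions 4 (G/A, transition), 6 (T/A, transversion), 12 (G/A, transition), 16 (G/C, transversion), 19 (C/T, transition), 20 (T/G, transversion), 23 (G/T, transversion), 27 (A/G, transition), 29 (C/A, transversion), 30 (T/A, transversion), 33 (G/T, transversion), 34 (G/A, transition), 38 (A/G, transition).
Of the 13 differences, 6 transitions and 7 transversions, so Ti/Tv = 6/7 = 0.857.

0.857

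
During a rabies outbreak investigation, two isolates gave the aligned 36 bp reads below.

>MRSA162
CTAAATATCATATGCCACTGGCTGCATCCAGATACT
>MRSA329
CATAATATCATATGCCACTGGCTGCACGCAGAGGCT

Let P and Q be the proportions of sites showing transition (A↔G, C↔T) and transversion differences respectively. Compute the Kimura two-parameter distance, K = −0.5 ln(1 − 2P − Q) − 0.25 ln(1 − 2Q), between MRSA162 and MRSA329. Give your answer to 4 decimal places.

0.1885

Differing sites — 2:T/A (Tv); 3:A/T (Tv); 27:T/C (Ti); 28:C/G (Tv); 33:T/G (Tv); 34:A/G (Ti).
Of the 6 differences, 2 transitions and 4 transversions over 36 sites: P = 2/36 = 0.055556, Q = 4/36 = 0.111111.
d = −0.5·ln(0.777777) − 0.25·ln(0.777778) = −0.5·(-0.251315) − 0.25·(-0.251314) = 0.1885.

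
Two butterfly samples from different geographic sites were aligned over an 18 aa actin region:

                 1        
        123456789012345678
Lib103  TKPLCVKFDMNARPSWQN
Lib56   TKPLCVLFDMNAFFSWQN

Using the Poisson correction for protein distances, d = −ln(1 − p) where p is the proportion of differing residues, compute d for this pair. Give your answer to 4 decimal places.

Differing sites — 7:K/L; 13:R/F; 14:P/F.
p = 3/18 = 0.166667.
d = −ln(1 − 0.166667) = −ln(0.833333) = 0.1823.

0.1823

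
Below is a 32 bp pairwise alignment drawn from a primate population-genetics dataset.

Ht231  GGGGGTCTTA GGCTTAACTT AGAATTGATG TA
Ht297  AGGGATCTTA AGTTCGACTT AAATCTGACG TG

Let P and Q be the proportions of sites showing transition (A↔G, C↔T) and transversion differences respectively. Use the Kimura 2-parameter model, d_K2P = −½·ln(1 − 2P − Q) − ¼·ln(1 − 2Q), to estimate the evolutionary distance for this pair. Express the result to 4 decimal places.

0.5501

Differing sites — 1:G/A (Ti); 5:G/A (Ti); 11:G/A (Ti); 13:C/T (Ti); 15:T/C (Ti); 16:A/G (Ti); 22:G/A (Ti); 24:A/T (Tv); 25:T/C (Ti); 29:T/C (Ti); 32:A/G (Ti).
Of the 11 differences, 10 transitions and 1 transversion over 32 sites: P = 10/32 = 0.312500, Q = 1/32 = 0.031250.
d = −0.5·ln(0.343750) − 0.25·ln(0.937500) = −0.5·(-1.067841) − 0.25·(-0.064539) = 0.5501.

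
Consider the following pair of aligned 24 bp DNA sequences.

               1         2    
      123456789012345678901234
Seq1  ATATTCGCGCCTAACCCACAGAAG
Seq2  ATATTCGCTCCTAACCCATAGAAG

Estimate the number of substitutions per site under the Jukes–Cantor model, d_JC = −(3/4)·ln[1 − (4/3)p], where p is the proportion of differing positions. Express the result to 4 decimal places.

Mismatches occur at site 9 (G↔T), site 19 (C↔T).
p = 2/24 = 0.083333.
d = −0.75 · ln(1 − (4/3)·0.083333) = −0.75 · ln(0.888889) = −0.75 · (-0.117783) = 0.0883.

0.0883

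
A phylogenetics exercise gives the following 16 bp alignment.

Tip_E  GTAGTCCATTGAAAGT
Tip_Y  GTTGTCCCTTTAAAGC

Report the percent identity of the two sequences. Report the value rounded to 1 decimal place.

75.0%

Differing sites — 3:A/T; 8:A/C; 11:G/T; 16:T/C.
12 of the 16 sites match, so the percent identity is 12/16 × 100 = 75.0%.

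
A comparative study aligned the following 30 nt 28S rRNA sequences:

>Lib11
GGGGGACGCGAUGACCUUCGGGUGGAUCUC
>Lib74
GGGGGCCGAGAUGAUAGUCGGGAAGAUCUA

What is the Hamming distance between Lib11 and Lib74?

Differing sites — 6:A/C; 9:C/A; 15:C/U; 16:C/A; 17:U/G; 23:U/A; 24:G/A; 30:C/A.
That gives 8 mismatches out of 30 aligned sites, so the Hamming distance is 8.

8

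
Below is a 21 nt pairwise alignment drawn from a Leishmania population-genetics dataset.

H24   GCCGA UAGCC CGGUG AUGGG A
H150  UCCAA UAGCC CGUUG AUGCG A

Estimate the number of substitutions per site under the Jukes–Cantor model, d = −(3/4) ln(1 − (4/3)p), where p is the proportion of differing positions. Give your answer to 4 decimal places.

0.2197

Differing sites — 1:G/U; 4:G/A; 13:G/U; 19:G/C.
p = 4/21 = 0.190476.
d = −0.75 · ln(1 − (4/3)·0.190476) = −0.75 · ln(0.746032) = −0.75 · (-0.292987) = 0.2197.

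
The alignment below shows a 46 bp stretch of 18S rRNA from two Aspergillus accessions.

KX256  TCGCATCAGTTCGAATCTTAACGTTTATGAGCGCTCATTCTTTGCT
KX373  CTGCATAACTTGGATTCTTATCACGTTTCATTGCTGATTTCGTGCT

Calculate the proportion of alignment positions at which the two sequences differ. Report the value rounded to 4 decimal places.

Differing sites — 1:T/C; 2:C/T; 7:C/A; 9:G/C; 12:C/G; 15:A/T; 21:A/T; 23:G/A; 24:T/C; 25:T/G; 27:A/T; 29:G/C; 31:G/T; 32:C/T; 36:C/G; 40:C/T; 41:T/C; 42:T/G.
There are 18 differences over 46 sites, so p = 18/46 = 0.3913.

0.3913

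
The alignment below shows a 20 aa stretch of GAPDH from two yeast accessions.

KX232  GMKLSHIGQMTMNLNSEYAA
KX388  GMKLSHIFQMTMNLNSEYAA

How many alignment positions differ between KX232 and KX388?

The sequences differ at position 8 (G/F).
That gives 1 mismatch out of 20 aligned sites, so the Hamming distance is 1.

1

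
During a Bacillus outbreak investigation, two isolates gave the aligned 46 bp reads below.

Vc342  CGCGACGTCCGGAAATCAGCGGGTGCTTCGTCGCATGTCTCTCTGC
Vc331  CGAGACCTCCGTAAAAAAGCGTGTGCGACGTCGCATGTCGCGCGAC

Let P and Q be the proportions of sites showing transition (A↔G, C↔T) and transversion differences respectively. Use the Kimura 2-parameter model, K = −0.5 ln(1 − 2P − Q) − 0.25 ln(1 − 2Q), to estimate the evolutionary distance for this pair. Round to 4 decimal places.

0.3287

The sequences differ at positions 3 (C/A, transversion), 7 (G/C, transversion), 12 (G/T, transversion), 16 (T/A, transversion), 17 (C/A, transversion), 22 (G/T, transversion), 27 (T/G, transversion), 28 (T/A, transversion), 40 (T/G, transversion), 42 (T/G, transversion), 44 (T/G, transversion), 45 (G/A, transition).
Of the 12 differences, 1 transition and 11 transversions over 46 sites: P = 1/46 = 0.021739, Q = 11/46 = 0.239130.
d = −0.5·ln(0.717392) − 0.25·ln(0.521740) = −0.5·(-0.332133) − 0.25·(-0.650586) = 0.3287.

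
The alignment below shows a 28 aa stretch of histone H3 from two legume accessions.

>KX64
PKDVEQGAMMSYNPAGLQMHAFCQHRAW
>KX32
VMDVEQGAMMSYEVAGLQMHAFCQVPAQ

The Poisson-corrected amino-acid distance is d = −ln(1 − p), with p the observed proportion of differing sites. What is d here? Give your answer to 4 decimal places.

Differing sites — 1:P/V; 2:K/M; 13:N/E; 14:P/V; 25:H/V; 26:R/P; 28:W/Q.
p = 7/28 = 0.250000.
d = −ln(1 − 0.250000) = −ln(0.750000) = 0.2877.

0.2877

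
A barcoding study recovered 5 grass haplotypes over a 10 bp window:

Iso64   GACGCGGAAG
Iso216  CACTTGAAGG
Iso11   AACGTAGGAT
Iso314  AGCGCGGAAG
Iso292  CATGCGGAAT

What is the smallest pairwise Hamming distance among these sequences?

Pairwise Hamming distances:
  Iso64 vs Iso216: 5
  Iso64 vs Iso11: 5
  Iso64 vs Iso314: 2
  Iso64 vs Iso292: 3
  Iso216 vs Iso11: 7
  Iso216 vs Iso314: 6
  Iso216 vs Iso292: 6
  Iso11 vs Iso314: 5
  Iso11 vs Iso292: 5
  Iso314 vs Iso292: 4
The smallest is 2, between Iso64 and Iso314.

2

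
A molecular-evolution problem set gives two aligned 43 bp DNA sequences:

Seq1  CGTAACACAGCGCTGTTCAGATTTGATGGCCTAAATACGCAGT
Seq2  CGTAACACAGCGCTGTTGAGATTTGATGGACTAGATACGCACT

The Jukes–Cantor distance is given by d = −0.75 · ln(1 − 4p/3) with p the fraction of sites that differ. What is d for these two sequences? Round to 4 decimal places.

Mismatches occur at site 18 (C→G), site 30 (C→A), site 34 (A→G), site 42 (G→C).
p = 4/43 = 0.093023.
d = −0.75 · ln(1 − (4/3)·0.093023) = −0.75 · ln(0.875969) = −0.75 · (-0.132425) = 0.0993.

0.0993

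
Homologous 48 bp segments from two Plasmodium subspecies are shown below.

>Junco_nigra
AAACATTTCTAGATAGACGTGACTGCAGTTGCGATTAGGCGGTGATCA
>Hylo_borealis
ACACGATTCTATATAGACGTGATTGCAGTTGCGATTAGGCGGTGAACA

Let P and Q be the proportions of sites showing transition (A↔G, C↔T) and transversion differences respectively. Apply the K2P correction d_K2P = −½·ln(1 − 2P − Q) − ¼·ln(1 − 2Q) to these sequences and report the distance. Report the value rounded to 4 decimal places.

0.1367

The sequences differ at positions 2 (A/C, transversion), 5 (A/G, transition), 6 (T/A, transversion), 12 (G/T, transversion), 23 (C/T, transition), 46 (T/A, transversion).
Of the 6 differences, 2 transitions and 4 transversions over 48 sites: P = 2/48 = 0.041667, Q = 4/48 = 0.083333.
d = −0.5·ln(0.833333) − 0.25·ln(0.833334) = −0.5·(-0.182322) − 0.25·(-0.182321) = 0.1367.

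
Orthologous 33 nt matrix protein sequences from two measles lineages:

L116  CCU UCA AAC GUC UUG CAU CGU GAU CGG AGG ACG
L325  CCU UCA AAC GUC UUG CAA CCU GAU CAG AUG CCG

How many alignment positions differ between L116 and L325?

The sequences differ at positions 18 (U/A), 20 (G/C), 26 (G/A), 29 (G/U), 31 (A/C).
That gives 5 mismatches out of 33 aligned sites, so the Hamming distance is 5.

5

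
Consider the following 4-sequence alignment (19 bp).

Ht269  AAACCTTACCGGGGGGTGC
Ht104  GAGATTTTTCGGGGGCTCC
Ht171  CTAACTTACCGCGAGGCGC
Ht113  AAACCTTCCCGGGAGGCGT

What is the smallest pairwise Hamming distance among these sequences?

4

Pairwise Hamming distances:
  Ht269 vs Ht104: 8
  Ht269 vs Ht171: 6
  Ht269 vs Ht113: 4
  Ht104 vs Ht171: 11
  Ht104 vs Ht113: 11
  Ht171 vs Ht113: 6
The smallest is 4, between Ht269 and Ht113.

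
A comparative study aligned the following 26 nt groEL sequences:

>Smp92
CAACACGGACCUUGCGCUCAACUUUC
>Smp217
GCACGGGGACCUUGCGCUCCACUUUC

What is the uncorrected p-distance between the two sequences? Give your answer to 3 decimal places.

The sequences differ at positions 1 (C/G), 2 (A/C), 5 (A/G), 6 (C/G), 20 (A/C).
There are 5 differences over 26 sites, so p = 5/26 = 0.192.

0.192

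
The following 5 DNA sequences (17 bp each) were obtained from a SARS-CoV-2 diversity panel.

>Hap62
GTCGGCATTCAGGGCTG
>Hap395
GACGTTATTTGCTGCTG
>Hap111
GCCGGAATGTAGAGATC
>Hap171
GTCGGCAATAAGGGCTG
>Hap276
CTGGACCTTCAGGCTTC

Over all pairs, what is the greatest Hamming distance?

13

Pairwise Hamming distances:
  Hap62 vs Hap395: 7
  Hap62 vs Hap111: 7
  Hap62 vs Hap171: 2
  Hap62 vs Hap276: 7
  Hap395 vs Hap111: 9
  Hap395 vs Hap171: 8
  Hap395 vs Hap276: 13
  Hap111 vs Hap171: 8
  Hap111 vs Hap276: 11
  Hap171 vs Hap276: 9
The largest is 13, between Hap395 and Hap276.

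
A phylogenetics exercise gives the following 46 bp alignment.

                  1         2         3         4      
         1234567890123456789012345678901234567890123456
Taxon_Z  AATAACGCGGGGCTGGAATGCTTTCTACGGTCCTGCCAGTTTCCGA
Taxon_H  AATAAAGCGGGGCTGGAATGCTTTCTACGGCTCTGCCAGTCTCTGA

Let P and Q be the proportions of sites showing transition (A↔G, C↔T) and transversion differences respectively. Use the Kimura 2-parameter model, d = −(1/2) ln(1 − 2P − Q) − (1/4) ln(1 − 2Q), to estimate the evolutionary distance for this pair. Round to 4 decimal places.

Mismatches occur at site 6 (C↔A, transversion), site 31 (T↔C, transition), site 32 (C↔T, transition), site 41 (T↔C, transition), site 44 (C↔T, transition).
Of the 5 differences, 4 transitions and 1 transversion over 46 sites: P = 4/46 = 0.086957, Q = 1/46 = 0.021739.
d = −0.5·ln(0.804347) − 0.25·ln(0.956522) = −0.5·(-0.217725) − 0.25·(-0.044451) = 0.1200.

0.1200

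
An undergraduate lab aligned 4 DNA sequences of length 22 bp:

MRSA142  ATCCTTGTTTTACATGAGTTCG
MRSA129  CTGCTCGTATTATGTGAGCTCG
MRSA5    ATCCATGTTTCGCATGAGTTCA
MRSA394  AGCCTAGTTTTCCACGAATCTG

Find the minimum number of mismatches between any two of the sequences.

4

Pairwise Hamming distances:
  MRSA142 vs MRSA129: 7
  MRSA142 vs MRSA5: 4
  MRSA142 vs MRSA394: 7
  MRSA129 vs MRSA5: 11
  MRSA129 vs MRSA394: 13
  MRSA5 vs MRSA394: 10
The smallest is 4, between MRSA142 and MRSA5.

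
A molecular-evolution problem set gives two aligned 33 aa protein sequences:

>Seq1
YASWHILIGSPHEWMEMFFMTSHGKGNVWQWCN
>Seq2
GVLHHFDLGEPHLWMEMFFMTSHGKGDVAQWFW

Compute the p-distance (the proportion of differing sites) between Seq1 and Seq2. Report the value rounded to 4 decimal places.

The sequences differ at positions 1 (Y/G), 2 (A/V), 3 (S/L), 4 (W/H), 6 (I/F), 7 (L/D), 8 (I/L), 10 (S/E), 13 (E/L), 27 (N/D), 29 (W/A), 32 (C/F), 33 (N/W).
There are 13 differences over 33 sites, so p = 13/33 = 0.3939.

0.3939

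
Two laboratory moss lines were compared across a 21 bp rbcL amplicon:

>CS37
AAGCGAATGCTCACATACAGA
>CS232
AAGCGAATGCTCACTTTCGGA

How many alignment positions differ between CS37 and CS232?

Differing sites — 15:A/T; 17:A/T; 19:A/G.
That gives 3 mismatches out of 21 aligned sites, so the Hamming distance is 3.

3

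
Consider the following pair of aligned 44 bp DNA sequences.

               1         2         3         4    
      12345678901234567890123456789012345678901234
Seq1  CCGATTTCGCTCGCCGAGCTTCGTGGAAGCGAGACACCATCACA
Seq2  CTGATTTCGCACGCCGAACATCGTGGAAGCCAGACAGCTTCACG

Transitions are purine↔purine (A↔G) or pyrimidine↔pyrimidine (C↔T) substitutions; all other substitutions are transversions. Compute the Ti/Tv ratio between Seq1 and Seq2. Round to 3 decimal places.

0.600

Mismatches occur at site 2 (C/T, transition), site 11 (T/A, transversion), site 18 (G/A, transition), site 20 (T/A, transversion), site 31 (G/C, transversion), site 37 (C/G, transversion), site 39 (A/T, transversion), site 44 (A/G, transition).
Of the 8 differences, 3 transitions and 5 transversions, so Ti/Tv = 3/5 = 0.600.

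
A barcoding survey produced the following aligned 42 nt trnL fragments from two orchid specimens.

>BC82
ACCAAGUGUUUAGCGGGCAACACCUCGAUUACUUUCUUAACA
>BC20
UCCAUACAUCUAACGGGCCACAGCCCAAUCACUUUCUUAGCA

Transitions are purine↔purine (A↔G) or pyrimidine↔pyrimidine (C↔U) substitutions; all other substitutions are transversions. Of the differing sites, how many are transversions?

Mismatches occur at site 1 (A↔U, transversion), site 5 (A↔U, transversion), site 6 (G↔A, transition), site 7 (U↔C, transition), site 8 (G↔A, transition), site 10 (U↔C, transition), site 13 (G↔A, transition), site 19 (A↔C, transversion), site 23 (C↔G, transversion), site 25 (U↔C, transition), site 27 (G↔A, transition), site 30 (U↔C, transition), site 40 (A↔G, transition).
Of the 13 differences, 9 transitions and 4 transversions, so the answer is 4.

4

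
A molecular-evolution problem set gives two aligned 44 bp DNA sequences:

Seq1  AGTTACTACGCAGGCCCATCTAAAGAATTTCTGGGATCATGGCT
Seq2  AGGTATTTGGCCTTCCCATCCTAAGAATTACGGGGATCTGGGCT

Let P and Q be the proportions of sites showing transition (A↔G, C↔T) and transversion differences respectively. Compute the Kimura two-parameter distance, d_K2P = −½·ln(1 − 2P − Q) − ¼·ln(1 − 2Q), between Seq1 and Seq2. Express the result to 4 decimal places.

0.3817

The sequences differ at positions 3 (T/G, transversion), 6 (C/T, transition), 8 (A/T, transversion), 9 (C/G, transversion), 12 (A/C, transversion), 13 (G/T, transversion), 14 (G/T, transversion), 21 (T/C, transition), 22 (A/T, transversion), 30 (T/A, transversion), 32 (T/G, transversion), 39 (A/T, transversion), 40 (T/G, transversion).
Of the 13 differences, 2 transitions and 11 transversions over 44 sites: P = 2/44 = 0.045455, Q = 11/44 = 0.250000.
d = −0.5·ln(0.659090) − 0.25·ln(0.500000) = −0.5·(-0.416895) − 0.25·(-0.693147) = 0.3817.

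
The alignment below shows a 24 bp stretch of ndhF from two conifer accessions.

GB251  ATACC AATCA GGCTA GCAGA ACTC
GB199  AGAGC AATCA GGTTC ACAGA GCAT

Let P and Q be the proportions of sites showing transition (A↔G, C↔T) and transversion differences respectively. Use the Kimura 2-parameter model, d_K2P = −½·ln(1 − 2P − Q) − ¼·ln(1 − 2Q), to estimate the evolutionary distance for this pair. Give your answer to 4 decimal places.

0.4479

The sequences differ at positions 2 (T/G, transversion), 4 (C/G, transversion), 13 (C/T, transition), 15 (A/C, transversion), 16 (G/A, transition), 21 (A/G, transition), 23 (T/A, transversion), 24 (C/T, transition).
Of the 8 differences, 4 transitions and 4 transversions over 24 sites: P = 4/24 = 0.166667, Q = 4/24 = 0.166667.
d = −0.5·ln(0.499999) − 0.25·ln(0.666666) = −0.5·(-0.693149) − 0.25·(-0.405466) = 0.4479.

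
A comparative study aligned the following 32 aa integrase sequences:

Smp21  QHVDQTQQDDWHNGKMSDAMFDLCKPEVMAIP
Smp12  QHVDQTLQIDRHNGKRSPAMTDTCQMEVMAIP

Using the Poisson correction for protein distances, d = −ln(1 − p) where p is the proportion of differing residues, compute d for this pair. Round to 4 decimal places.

0.3302

The sequences differ at positions 7 (Q/L), 9 (D/I), 11 (W/R), 16 (M/R), 18 (D/P), 21 (F/T), 23 (L/T), 25 (K/Q), 26 (P/M).
p = 9/32 = 0.281250.
d = −ln(1 − 0.281250) = −ln(0.718750) = 0.3302.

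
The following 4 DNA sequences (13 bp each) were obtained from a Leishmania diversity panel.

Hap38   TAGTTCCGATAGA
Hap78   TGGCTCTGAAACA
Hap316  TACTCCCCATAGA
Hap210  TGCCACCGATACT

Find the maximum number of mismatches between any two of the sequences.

Pairwise Hamming distances:
  Hap38 vs Hap78: 5
  Hap38 vs Hap316: 3
  Hap38 vs Hap210: 6
  Hap78 vs Hap316: 8
  Hap78 vs Hap210: 5
  Hap316 vs Hap210: 6
The largest is 8, between Hap78 and Hap316.

8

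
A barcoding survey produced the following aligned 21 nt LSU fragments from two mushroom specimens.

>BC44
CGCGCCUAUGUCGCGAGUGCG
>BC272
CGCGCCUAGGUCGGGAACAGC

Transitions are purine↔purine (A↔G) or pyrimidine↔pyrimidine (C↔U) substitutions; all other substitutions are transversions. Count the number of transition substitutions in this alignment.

3

Differing sites — 9:U/G (Tv); 14:C/G (Tv); 17:G/A (Ti); 18:U/C (Ti); 19:G/A (Ti); 20:C/G (Tv); 21:G/C (Tv).
Of the 7 differences, 3 transitions and 4 transversions, so the answer is 3.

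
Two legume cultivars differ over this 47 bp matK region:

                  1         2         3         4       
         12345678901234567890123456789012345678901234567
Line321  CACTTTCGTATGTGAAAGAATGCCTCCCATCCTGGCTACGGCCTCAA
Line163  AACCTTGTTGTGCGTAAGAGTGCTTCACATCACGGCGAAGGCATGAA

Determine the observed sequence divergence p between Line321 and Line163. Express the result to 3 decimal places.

0.340

The sequences differ at positions 1 (C/A), 4 (T/C), 7 (C/G), 8 (G/T), 10 (A/G), 13 (T/C), 15 (A/T), 20 (A/G), 24 (C/T), 27 (C/A), 32 (C/A), 33 (T/C), 37 (T/G), 39 (C/A), 43 (C/A), 45 (C/G).
There are 16 differences over 47 sites, so p = 16/47 = 0.340.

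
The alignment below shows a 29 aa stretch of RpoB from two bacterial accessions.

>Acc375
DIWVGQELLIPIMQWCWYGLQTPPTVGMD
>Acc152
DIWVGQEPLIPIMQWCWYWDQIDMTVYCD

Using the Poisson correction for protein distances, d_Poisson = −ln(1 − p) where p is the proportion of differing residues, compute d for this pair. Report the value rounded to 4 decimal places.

0.3228

Mismatches occur at site 8 (L↔P), site 19 (G↔W), site 20 (L↔D), site 22 (T↔I), site 23 (P↔D), site 24 (P↔M), site 27 (G↔Y), site 28 (M↔C).
p = 8/29 = 0.275862.
d = −ln(1 − 0.275862) = −ln(0.724138) = 0.3228.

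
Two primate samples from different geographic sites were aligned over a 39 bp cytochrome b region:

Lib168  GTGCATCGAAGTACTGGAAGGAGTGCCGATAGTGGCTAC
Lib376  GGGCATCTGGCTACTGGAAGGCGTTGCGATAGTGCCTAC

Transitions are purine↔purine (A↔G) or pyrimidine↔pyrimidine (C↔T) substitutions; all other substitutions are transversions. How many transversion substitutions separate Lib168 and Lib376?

7

Differing sites — 2:T/G (Tv); 8:G/T (Tv); 9:A/G (Ti); 10:A/G (Ti); 11:G/C (Tv); 22:A/C (Tv); 25:G/T (Tv); 26:C/G (Tv); 35:G/C (Tv).
Of the 9 differences, 2 transitions and 7 transversions, so the answer is 7.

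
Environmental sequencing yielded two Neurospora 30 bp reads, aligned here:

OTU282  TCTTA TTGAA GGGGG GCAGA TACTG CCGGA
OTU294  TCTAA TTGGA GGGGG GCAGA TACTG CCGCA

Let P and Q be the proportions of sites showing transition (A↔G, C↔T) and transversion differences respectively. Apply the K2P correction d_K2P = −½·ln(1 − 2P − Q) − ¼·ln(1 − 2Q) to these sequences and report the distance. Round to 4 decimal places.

0.1073

Mismatches occur at site 4 (T/A, transversion), site 9 (A/G, transition), site 29 (G/C, transversion).
Of the 3 differences, 1 transition and 2 transversions over 30 sites: P = 1/30 = 0.033333, Q = 2/30 = 0.066667.
d = −0.5·ln(0.866667) − 0.25·ln(0.866666) = −0.5·(-0.143100) − 0.25·(-0.143102) = 0.1073.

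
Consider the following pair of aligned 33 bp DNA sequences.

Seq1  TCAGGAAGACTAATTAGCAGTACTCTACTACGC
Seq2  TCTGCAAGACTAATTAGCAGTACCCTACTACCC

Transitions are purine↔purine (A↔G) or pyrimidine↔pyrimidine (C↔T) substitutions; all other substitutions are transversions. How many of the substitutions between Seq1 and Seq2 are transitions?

The sequences differ at positions 3 (A/T, transversion), 5 (G/C, transversion), 24 (T/C, transition), 32 (G/C, transversion).
Of the 4 differences, 1 transition and 3 transversions, so the answer is 1.

1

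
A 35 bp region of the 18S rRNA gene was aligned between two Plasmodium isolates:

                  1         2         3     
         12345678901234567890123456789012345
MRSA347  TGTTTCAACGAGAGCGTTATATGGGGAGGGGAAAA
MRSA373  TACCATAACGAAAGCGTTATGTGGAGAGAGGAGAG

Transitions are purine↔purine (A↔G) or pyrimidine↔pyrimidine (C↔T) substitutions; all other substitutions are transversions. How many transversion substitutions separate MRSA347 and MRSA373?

The sequences differ at positions 2 (G/A, transition), 3 (T/C, transition), 4 (T/C, transition), 5 (T/A, transversion), 6 (C/T, transition), 12 (G/A, transition), 21 (A/G, transition), 25 (G/A, transition), 29 (G/A, transition), 33 (A/G, transition), 35 (A/G, transition).
Of the 11 differences, 10 transitions and 1 transversion, so the answer is 1.

1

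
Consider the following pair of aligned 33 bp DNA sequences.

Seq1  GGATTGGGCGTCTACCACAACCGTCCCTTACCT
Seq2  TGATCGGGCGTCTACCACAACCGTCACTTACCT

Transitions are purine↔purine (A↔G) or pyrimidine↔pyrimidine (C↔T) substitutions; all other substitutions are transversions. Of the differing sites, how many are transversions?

The sequences differ at positions 1 (G/T, transversion), 5 (T/C, transition), 26 (C/A, transversion).
Of the 3 differences, 1 transition and 2 transversions, so the answer is 2.

2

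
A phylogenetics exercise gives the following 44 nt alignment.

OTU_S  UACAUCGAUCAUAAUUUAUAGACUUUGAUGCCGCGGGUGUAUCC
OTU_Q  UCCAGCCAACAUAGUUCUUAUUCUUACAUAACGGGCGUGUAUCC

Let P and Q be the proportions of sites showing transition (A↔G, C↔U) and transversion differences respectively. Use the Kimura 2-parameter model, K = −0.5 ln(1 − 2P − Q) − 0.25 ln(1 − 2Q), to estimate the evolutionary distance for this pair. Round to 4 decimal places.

0.4602

The sequences differ at positions 2 (A/C, transversion), 5 (U/G, transversion), 7 (G/C, transversion), 9 (U/A, transversion), 14 (A/G, transition), 17 (U/C, transition), 18 (A/U, transversion), 21 (G/U, transversion), 22 (A/U, transversion), 26 (U/A, transversion), 27 (G/C, transversion), 30 (G/A, transition), 31 (C/A, transversion), 34 (C/G, transversion), 36 (G/C, transversion).
Of the 15 differences, 3 transitions and 12 transversions over 44 sites: P = 3/44 = 0.068182, Q = 12/44 = 0.272727.
d = −0.5·ln(0.590909) − 0.25·ln(0.454546) = −0.5·(-0.526093) − 0.25·(-0.788456) = 0.4602.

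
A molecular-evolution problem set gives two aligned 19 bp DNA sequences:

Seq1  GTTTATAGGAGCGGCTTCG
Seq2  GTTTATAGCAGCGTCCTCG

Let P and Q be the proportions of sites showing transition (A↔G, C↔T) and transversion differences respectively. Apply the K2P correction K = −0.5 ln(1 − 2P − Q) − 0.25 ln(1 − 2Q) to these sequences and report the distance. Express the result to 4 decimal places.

Differing sites — 9:G/C (Tv); 14:G/T (Tv); 16:T/C (Ti).
Of the 3 differences, 1 transition and 2 transversions over 19 sites: P = 1/19 = 0.052632, Q = 2/19 = 0.105263.
d = −0.5·ln(0.789473) − 0.25·ln(0.789474) = −0.5·(-0.236390) − 0.25·(-0.236388) = 0.1773.

0.1773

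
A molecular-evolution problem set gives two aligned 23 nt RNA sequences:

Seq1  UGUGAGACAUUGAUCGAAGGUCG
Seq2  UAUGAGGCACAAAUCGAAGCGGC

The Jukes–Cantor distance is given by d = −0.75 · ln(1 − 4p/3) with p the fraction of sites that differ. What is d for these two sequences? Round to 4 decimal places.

Mismatches occur at site 2 (G→A), site 7 (A→G), site 10 (U→C), site 11 (U→A), site 12 (G→A), site 20 (G→C), site 21 (U→G), site 22 (C→G), site 23 (G→C).
p = 9/23 = 0.391304.
d = −0.75 · ln(1 − (4/3)·0.391304) = −0.75 · ln(0.478261) = −0.75 · (-0.737599) = 0.5532.

0.5532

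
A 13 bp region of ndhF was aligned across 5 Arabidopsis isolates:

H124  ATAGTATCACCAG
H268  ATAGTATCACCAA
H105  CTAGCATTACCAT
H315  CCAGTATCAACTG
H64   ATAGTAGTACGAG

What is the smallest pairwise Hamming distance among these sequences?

1

Pairwise Hamming distances:
  H124 vs H268: 1
  H124 vs H105: 4
  H124 vs H315: 4
  H124 vs H64: 3
  H268 vs H105: 4
  H268 vs H315: 5
  H268 vs H64: 4
  H105 vs H315: 6
  H105 vs H64: 5
  H315 vs H64: 7
The smallest is 1, between H124 and H268.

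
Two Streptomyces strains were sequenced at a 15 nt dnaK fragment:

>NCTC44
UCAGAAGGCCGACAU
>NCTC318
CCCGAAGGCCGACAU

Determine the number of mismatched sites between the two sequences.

Differing sites — 1:U/C; 3:A/C.
That gives 2 mismatches out of 15 aligned sites, so the Hamming distance is 2.

2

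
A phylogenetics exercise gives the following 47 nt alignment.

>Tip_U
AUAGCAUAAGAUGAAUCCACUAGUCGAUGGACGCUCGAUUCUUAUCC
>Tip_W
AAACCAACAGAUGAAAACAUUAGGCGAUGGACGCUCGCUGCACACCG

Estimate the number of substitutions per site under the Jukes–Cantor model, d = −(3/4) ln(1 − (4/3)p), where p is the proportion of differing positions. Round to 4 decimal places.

Differing sites — 2:U/A; 4:G/C; 7:U/A; 8:A/C; 16:U/A; 17:C/A; 20:C/U; 24:U/G; 38:A/C; 40:U/G; 42:U/A; 43:U/C; 45:U/C; 47:C/G.
p = 14/47 = 0.297872.
d = −0.75 · ln(1 − (4/3)·0.297872) = −0.75 · ln(0.602837) = −0.75 · (-0.506108) = 0.3796.

0.3796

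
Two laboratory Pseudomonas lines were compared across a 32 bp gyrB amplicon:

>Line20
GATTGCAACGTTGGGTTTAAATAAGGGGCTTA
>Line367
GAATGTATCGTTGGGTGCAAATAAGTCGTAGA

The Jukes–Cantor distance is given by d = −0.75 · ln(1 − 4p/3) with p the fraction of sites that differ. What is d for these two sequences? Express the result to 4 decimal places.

0.4042

Differing sites — 3:T/A; 6:C/T; 8:A/T; 17:T/G; 18:T/C; 26:G/T; 27:G/C; 29:C/T; 30:T/A; 31:T/G.
p = 10/32 = 0.312500.
d = −0.75 · ln(1 − (4/3)·0.312500) = −0.75 · ln(0.583333) = −0.75 · (-0.538997) = 0.4042.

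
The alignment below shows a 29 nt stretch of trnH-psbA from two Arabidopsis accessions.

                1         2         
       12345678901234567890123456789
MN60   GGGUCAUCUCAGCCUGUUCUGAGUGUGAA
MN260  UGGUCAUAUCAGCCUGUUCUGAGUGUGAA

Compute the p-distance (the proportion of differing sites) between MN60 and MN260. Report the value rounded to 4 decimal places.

Mismatches occur at site 1 (G→U), site 8 (C→A).
There are 2 differences over 29 sites, so p = 2/29 = 0.0690.

0.0690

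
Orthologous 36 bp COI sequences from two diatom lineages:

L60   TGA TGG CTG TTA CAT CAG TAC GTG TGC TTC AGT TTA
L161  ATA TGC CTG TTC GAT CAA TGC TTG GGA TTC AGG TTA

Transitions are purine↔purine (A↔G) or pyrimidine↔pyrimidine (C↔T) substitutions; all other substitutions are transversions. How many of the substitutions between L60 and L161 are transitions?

Mismatches occur at site 1 (T↔A, transversion), site 2 (G↔T, transversion), site 6 (G↔C, transversion), site 12 (A↔C, transversion), site 13 (C↔G, transversion), site 18 (G↔A, transition), site 20 (A↔G, transition), site 22 (G↔T, transversion), site 25 (T↔G, transversion), site 27 (C↔A, transversion), site 33 (T↔G, transversion).
Of the 11 differences, 2 transitions and 9 transversions, so the answer is 2.

2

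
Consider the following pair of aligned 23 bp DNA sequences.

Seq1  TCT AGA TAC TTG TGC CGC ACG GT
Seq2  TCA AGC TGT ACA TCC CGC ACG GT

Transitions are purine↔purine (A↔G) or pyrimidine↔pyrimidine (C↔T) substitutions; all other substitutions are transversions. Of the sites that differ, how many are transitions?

Mismatches occur at site 3 (T→A, transversion), site 6 (A→C, transversion), site 8 (A→G, transition), site 9 (C→T, transition), site 10 (T→A, transversion), site 11 (T→C, transition), site 12 (G→A, transition), site 14 (G→C, transversion).
Of the 8 differences, 4 transitions and 4 transversions, so the answer is 4.

4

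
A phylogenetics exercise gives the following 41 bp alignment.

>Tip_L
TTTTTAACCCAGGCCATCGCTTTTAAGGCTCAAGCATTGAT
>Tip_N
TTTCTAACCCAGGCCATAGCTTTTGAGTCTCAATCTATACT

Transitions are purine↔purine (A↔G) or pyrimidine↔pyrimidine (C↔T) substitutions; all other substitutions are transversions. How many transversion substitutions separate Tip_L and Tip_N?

6

Mismatches occur at site 4 (T→C, transition), site 18 (C→A, transversion), site 25 (A→G, transition), site 28 (G→T, transversion), site 34 (G→T, transversion), site 36 (A→T, transversion), site 37 (T→A, transversion), site 39 (G→A, transition), site 40 (A→C, transversion).
Of the 9 differences, 3 transitions and 6 transversions, so the answer is 6.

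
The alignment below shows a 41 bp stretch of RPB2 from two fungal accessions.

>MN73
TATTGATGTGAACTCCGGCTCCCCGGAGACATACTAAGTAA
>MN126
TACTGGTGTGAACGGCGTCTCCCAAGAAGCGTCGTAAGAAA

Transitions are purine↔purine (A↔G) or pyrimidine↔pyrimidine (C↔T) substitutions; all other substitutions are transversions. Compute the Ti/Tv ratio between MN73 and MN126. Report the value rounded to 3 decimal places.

0.857

The sequences differ at positions 3 (T/C, transition), 6 (A/G, transition), 14 (T/G, transversion), 15 (C/G, transversion), 18 (G/T, transversion), 24 (C/A, transversion), 25 (G/A, transition), 28 (G/A, transition), 29 (A/G, transition), 31 (A/G, transition), 33 (A/C, transversion), 34 (C/G, transversion), 39 (T/A, transversion).
Of the 13 differences, 6 transitions and 7 transversions, so Ti/Tv = 6/7 = 0.857.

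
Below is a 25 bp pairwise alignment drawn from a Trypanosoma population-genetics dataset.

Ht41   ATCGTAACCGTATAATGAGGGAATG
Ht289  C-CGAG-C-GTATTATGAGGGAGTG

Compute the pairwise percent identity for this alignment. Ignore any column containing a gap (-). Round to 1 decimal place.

77.3%

Excluding the 3 gap columns leaves 22 comparable sites.
Mismatches occur at site 1 (A/C), site 5 (T/A), site 6 (A/G), site 14 (A/T), site 23 (A/G).
17 of the 22 comparable sites match, so the percent identity is 17/22 × 100 = 77.3%.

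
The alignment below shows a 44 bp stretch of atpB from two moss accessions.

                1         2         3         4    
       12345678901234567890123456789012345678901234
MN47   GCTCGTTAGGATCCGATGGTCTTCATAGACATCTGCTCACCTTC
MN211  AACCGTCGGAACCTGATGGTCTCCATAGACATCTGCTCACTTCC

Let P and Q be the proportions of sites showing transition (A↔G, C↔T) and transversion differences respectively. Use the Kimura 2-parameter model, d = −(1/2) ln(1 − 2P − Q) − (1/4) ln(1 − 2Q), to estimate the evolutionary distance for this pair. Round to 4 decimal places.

0.3360

Differing sites — 1:G/A (Ti); 2:C/A (Tv); 3:T/C (Ti); 7:T/C (Ti); 8:A/G (Ti); 10:G/A (Ti); 12:T/C (Ti); 14:C/T (Ti); 23:T/C (Ti); 41:C/T (Ti); 43:T/C (Ti).
Of the 11 differences, 10 transitions and 1 transversion over 44 sites: P = 10/44 = 0.227273, Q = 1/44 = 0.022727.
d = −0.5·ln(0.522727) − 0.25·ln(0.954546) = −0.5·(-0.648696) − 0.25·(-0.046519) = 0.3360.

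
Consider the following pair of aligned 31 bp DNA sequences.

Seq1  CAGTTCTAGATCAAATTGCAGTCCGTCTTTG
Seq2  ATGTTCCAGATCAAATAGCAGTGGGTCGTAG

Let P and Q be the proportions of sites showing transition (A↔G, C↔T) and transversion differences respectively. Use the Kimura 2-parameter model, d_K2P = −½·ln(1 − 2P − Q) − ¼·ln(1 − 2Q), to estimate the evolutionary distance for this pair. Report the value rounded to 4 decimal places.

Differing sites — 1:C/A (Tv); 2:A/T (Tv); 7:T/C (Ti); 17:T/A (Tv); 23:C/G (Tv); 24:C/G (Tv); 28:T/G (Tv); 30:T/A (Tv).
Of the 8 differences, 1 transition and 7 transversions over 31 sites: P = 1/31 = 0.032258, Q = 7/31 = 0.225806.
d = −0.5·ln(0.709678) − 0.25·ln(0.548388) = −0.5·(-0.342944) − 0.25·(-0.600772) = 0.3217.

0.3217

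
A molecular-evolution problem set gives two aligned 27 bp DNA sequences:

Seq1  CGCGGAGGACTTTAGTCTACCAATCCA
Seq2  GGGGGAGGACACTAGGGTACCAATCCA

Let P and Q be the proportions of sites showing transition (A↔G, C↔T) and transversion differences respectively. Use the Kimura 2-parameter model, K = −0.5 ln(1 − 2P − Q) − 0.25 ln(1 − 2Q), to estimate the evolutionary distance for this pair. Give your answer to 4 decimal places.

The sequences differ at positions 1 (C/G, transversion), 3 (C/G, transversion), 11 (T/A, transversion), 12 (T/C, transition), 16 (T/G, transversion), 17 (C/G, transversion).
Of the 6 differences, 1 transition and 5 transversions over 27 sites: P = 1/27 = 0.037037, Q = 5/27 = 0.185185.
d = −0.5·ln(0.740741) − 0.25·ln(0.629630) = −0.5·(-0.300104) − 0.25·(-0.462623) = 0.2657.

0.2657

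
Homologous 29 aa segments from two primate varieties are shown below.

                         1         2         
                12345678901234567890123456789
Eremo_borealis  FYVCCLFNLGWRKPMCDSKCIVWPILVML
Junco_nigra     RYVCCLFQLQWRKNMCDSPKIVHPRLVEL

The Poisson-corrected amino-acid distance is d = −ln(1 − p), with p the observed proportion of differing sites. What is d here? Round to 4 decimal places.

The sequences differ at positions 1 (F/R), 8 (N/Q), 10 (G/Q), 14 (P/N), 19 (K/P), 20 (C/K), 23 (W/H), 25 (I/R), 28 (M/E).
p = 9/29 = 0.310345.
d = −ln(1 − 0.310345) = −ln(0.689655) = 0.3716.

0.3716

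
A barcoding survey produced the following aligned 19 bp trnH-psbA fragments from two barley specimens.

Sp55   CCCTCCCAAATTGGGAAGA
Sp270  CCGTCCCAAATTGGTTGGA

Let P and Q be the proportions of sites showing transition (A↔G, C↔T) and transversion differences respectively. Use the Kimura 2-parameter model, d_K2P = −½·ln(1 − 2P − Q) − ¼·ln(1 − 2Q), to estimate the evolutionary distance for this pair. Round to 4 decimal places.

0.2476

Mismatches occur at site 3 (C→G, transversion), site 15 (G→T, transversion), site 16 (A→T, transversion), site 17 (A→G, transition).
Of the 4 differences, 1 transition and 3 transversions over 19 sites: P = 1/19 = 0.052632, Q = 3/19 = 0.157895.
d = −0.5·ln(0.736841) − 0.25·ln(0.684210) = −0.5·(-0.305383) − 0.25·(-0.379490) = 0.2476.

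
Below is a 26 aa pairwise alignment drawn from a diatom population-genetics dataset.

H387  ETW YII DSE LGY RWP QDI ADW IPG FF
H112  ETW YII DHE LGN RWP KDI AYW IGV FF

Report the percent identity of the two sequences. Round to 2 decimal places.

The sequences differ at positions 8 (S/H), 12 (Y/N), 16 (Q/K), 20 (D/Y), 23 (P/G), 24 (G/V).
20 of the 26 sites match, so the percent identity is 20/26 × 100 = 76.92%.

76.92%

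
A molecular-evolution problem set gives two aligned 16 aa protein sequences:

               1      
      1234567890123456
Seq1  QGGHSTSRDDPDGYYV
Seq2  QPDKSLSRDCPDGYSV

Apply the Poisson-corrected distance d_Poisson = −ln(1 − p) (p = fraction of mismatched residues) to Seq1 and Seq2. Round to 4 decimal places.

0.4700

Mismatches occur at site 2 (G→P), site 3 (G→D), site 4 (H→K), site 6 (T→L), site 10 (D→C), site 15 (Y→S).
p = 6/16 = 0.375000.
d = −ln(1 − 0.375000) = −ln(0.625000) = 0.4700.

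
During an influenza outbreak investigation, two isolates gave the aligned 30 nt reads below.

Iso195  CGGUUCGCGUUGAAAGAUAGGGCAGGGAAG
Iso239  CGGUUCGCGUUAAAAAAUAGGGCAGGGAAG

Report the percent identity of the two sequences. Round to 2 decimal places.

93.33%

Differing sites — 12:G/A; 16:G/A.
28 of the 30 sites match, so the percent identity is 28/30 × 100 = 93.33%.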